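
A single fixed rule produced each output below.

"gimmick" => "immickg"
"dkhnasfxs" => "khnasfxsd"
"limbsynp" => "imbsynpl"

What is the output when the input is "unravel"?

nravelu

The pattern: move the first character to the end.
For "unravel" the result is "nravelu".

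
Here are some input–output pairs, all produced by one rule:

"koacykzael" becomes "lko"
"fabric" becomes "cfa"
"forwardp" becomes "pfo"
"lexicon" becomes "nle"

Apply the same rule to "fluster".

The rule is to move the first 2 characters to the end (rotate left by 2), then keep only the last 3 characters.
For "fluster" the result is "rfl".

rfl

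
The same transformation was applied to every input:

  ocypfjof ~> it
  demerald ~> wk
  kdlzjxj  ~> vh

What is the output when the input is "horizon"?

The rule is to shift every letter 10 places forward in the alphabet (wrapping around), then keep one character in every 3, starting at position 3 (positions 3rd, 6th, 9th, ...).
Applying both steps to "horizon": "rybsjyx", then "by".
(Check on "demerald": → "nowobkvn" → "wk" ✓)

by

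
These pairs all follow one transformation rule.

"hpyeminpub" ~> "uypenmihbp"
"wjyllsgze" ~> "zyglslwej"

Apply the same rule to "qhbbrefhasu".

What's happening: take characters alternately from the front and the back (1st, last, 2nd, 2nd-last, ...), then move the first 3 characters to the end (rotate left by 3).
Applying both steps to "qhbbrefhasu": "quhsbabhrfe", then "sbabhrfequh".

sbabhrfequh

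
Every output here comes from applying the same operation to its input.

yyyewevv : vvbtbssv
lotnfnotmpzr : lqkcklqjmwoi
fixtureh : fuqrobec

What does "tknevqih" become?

hkbsnfeq

The transformation: shift every letter 3 places backward in the alphabet (wrapping around), then move the first character to the end.
For "tknevqih", step one produces "qhkbsnfe"; step two turns that into "hkbsnfeq".
(Check on "yyyewevv": → "vvvbtbss" → "vvbtbssv" ✓)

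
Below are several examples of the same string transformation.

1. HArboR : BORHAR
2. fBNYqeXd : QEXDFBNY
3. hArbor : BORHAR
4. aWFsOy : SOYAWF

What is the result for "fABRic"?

RICFAB

Rule — swap the front and back halves of the string, then convert every letter to uppercase.
For "fABRic" the result is "RICFAB".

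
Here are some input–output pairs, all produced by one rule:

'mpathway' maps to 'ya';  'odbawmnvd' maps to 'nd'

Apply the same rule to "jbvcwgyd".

dy

Each output is the input with this applied: swap each adjacent pair of characters (1↔2, 3↔4, ...), then keep only the last 2 characters.
On "jbvcwgyd" that produces "dy".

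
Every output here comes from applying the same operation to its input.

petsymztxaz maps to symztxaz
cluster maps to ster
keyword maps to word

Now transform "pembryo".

In each case the input is transformed by: delete the first 3 characters.
For "pembryo" the result is "bryo".

bryo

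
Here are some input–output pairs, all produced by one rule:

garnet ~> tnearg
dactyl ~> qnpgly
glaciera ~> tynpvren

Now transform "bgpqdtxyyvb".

What's happening: shift every letter 13 places forward in the alphabet (wrapping around) — i.e. ROT13.
Doing the same to "bgpqdtxyyvb": "otcdqgkllio".

otcdqgkllio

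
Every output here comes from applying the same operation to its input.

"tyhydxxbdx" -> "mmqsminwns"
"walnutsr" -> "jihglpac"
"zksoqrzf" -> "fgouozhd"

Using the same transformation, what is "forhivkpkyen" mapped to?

Each output is the input with this applied: swap the front and back halves of the string, then shift every letter 11 places backward in the alphabet (wrapping around).
"forhivkpkyen" → "zezntcudgwxk".
(Check on "tyhydxxbdx": → "xxbdxtyhyd" → "mmqsminwns" ✓)

zezntcudgwxk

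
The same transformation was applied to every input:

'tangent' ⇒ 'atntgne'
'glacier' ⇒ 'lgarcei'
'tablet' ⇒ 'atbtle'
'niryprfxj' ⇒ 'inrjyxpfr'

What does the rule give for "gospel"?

Rule — move the first character to the end, then take characters alternately from the front and the back (1st, last, 2nd, 2nd-last, ...).
Applying both steps to "gospel": "ospelg", then "ogslpe".

ogslpe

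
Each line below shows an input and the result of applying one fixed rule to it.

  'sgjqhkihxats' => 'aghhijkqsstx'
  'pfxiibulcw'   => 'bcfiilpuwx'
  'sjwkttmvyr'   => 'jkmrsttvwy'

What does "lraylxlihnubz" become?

abhilllnruxyz

Looking at the pairs, the operation is to sort the characters into alphabetical order.
On "lraylxlihnubz" that produces "abhilllnruxyz".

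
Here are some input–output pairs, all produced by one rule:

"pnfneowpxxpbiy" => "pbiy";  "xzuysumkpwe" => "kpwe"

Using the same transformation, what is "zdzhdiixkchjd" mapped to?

The pattern: keep only the last 4 characters.
On "zdzhdiixkchjd" that produces "chjd".

chjd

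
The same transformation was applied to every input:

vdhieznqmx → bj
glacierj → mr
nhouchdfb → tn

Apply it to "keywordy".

What's happening: shift every letter 6 places forward in the alphabet (wrapping around), then keep only the first 2 characters.
Applying both steps to "keywordy": "qkecuxje", then "qk".

qk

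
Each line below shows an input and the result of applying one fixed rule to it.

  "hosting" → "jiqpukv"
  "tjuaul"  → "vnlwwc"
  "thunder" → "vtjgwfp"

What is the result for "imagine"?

What's happening: shift every letter 2 places forward in the alphabet (wrapping around), then take characters alternately from the front and the back (1st, last, 2nd, 2nd-last, ...).
Starting from "imagine": after the first operation, "kocikpg"; after the second, "kgopcki".

kgopcki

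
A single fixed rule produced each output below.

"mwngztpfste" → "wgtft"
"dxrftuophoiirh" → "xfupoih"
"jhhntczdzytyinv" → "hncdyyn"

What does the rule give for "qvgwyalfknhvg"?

vwafnv

The pattern: keep every other character starting from the second (positions 2nd, 4th, 6th, ...).
"qvgwyalfknhvg" → "vwafnv".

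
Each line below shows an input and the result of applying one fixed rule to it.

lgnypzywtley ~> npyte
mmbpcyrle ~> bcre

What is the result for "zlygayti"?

yat

The transformation: delete the first 2 characters, then keep every other character starting from the first (positions 1st, 3rd, 5th, ...).
"zlygayti" → "ygayti" → "yat".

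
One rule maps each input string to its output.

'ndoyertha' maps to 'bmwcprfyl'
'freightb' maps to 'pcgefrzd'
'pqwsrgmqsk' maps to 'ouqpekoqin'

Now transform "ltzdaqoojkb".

rxbyommhizj

Rule — shift every letter 2 places backward in the alphabet (wrapping around), then move the first character to the end.
Starting from "ltzdaqoojkb": after the first operation, "jrxbyommhiz"; after the second, "rxbyommhizj".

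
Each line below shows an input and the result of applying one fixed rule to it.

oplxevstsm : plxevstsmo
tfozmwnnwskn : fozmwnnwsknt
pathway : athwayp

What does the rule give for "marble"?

arblem

What's happening: move the first character to the end.
Doing the same to "marble": "arblem".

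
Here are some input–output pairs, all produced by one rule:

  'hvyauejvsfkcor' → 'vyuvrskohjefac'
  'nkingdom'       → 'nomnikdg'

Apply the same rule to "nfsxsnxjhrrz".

xzsxrsnrjnfh

The pattern: sort the characters into reverse alphabetical order, then swap each adjacent pair of characters (1↔2, 3↔4, ...).
On "nfsxsnxjhrrz": the first step gives "zxxssrrnnjhf", and the second then gives "xzsxrsnrjnfh".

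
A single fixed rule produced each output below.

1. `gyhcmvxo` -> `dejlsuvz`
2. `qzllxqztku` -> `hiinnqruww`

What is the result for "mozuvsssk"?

hjlppprsw

The rule is to shift every letter 3 places backward in the alphabet (wrapping around), then sort the characters into alphabetical order.
On "mozuvsssk" that produces "hjlppprsw".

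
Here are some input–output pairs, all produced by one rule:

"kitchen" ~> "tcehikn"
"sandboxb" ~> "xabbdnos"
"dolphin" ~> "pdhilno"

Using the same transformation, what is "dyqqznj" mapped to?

zdjnqqy

The pattern: sort the characters into alphabetical order, then move the last character to the front.
For "dyqqznj", step one produces "djnqqyz"; step two turns that into "zdjnqqy".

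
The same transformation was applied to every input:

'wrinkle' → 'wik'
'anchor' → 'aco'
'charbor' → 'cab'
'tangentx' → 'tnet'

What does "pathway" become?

ptw

Rule — swap each adjacent pair of characters (1↔2, 3↔4, ...), then keep every other character starting from the second (positions 2nd, 4th, 6th, ...).
On "pathway" that produces "ptw".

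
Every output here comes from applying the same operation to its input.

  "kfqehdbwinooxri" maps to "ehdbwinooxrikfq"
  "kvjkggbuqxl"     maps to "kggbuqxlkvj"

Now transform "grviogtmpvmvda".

iogtmpvmvdagrv

What's happening: move the first 3 characters to the end (rotate left by 3).
Applying that to "grviogtmpvmvda" gives "iogtmpvmvdagrv".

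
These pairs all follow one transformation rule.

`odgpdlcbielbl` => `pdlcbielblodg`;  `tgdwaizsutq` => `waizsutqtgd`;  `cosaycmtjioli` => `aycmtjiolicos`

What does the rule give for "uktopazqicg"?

opazqicgukt

Each output is the input with this applied: move the first 3 characters to the end (rotate left by 3).
Doing the same to "uktopazqicg": "opazqicgukt".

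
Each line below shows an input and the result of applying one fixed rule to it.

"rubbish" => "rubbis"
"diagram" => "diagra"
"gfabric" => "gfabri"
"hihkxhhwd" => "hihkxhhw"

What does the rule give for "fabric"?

Rule — delete the last character.
For "fabric" the result is "fabri".

fabri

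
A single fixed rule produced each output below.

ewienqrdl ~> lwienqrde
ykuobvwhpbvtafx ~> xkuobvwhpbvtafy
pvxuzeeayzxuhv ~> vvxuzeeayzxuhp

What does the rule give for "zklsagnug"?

gklsagnuz

Each output is the input with this applied: swap the first and last characters.
Applying that to "zklsagnug" gives "gklsagnuz".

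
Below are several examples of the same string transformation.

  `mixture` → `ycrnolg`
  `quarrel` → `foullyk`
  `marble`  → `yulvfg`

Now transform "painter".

luchnyj

The pattern: swap the first and last characters, then shift every letter 6 places backward in the alphabet (wrapping around).
Starting from "painter": after the first operation, "raintep"; after the second, "luchnyj".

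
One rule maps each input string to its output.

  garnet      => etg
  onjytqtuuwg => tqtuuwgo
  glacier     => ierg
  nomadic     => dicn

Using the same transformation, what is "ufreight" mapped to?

ightu

Each output is the input with this applied: move the first character to the end, then delete the first 3 characters.
"ufreight" → "freightu" → "ightu".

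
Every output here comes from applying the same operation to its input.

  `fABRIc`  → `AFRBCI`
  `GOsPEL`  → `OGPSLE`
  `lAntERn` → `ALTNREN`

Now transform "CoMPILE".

OCPMLIE

In each case the input is transformed by: swap each adjacent pair of characters (1↔2, 3↔4, ...), then convert every letter to uppercase.
On "CoMPILE": the first step gives "oCPMLIE", and the second then gives "OCPMLIE".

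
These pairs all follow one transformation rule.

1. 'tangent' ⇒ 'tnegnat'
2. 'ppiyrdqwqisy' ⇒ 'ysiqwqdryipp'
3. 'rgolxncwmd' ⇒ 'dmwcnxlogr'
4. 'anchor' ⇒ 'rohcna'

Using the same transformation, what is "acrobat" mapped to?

Looking at the pairs, the operation is to reverse the string.
So "acrobat" becomes "taborca".

taborca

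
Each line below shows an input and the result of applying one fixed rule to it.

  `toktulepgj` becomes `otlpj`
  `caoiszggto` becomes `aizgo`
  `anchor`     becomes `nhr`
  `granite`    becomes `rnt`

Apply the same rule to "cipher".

The pattern: keep every other character starting from the second (positions 2nd, 4th, 6th, ...).
Doing the same to "cipher": "ihr".

ihr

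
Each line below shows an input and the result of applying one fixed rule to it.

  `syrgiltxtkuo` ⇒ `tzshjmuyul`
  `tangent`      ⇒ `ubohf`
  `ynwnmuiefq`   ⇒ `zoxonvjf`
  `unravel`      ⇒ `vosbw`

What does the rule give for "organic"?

pshbo

The rule is to shift every letter 1 place forward in the alphabet (wrapping around), then delete the last 2 characters.
For "organic", step one produces "pshbojd"; step two turns that into "pshbo".
(Check on "syrgiltxtkuo": → "tzshjmuyulvp" → "tzshjmuyul" ✓)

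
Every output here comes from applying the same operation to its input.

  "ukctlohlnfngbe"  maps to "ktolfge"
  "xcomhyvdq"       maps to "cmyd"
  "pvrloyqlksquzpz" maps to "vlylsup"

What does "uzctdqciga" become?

ztqia

The rule is to keep every other character starting from the second (positions 2nd, 4th, 6th, ...).
On "uzctdqciga" that produces "ztqia".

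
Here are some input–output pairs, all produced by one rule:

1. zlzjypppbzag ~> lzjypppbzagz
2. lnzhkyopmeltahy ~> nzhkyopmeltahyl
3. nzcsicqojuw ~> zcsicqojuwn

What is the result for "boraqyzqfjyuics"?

Looking at the pairs, the operation is to move the first character to the end.
On "boraqyzqfjyuics" that produces "oraqyzqfjyuicsb".

oraqyzqfjyuicsb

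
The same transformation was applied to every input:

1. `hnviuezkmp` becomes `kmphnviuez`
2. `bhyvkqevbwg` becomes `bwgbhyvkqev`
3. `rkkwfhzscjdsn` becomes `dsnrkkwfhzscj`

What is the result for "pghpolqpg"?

Each output is the input with this applied: move the last 3 characters to the front (rotate right by 3).
Applying that to "pghpolqpg" gives "qpgpghpol".

qpgpghpol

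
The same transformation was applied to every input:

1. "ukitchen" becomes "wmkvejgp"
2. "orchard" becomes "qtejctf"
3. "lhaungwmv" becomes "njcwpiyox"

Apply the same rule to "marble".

octdng

Looking at the pairs, the operation is to shift every letter 2 places forward in the alphabet (wrapping around).
"marble" → "octdng".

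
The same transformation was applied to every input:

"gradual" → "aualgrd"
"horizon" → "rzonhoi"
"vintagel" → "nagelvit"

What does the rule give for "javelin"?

The transformation: move the first 3 characters to the end (rotate left by 3), then swap the first and last characters.
Working it through for "javelin": intermediate "elinjav", final "vlinjae".

vlinjae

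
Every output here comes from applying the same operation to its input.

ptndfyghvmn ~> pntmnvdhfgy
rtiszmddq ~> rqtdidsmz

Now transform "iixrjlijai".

Looking at the pairs, the operation is to take characters alternately from the front and the back (1st, last, 2nd, 2nd-last, ...).
On "iixrjlijai" that produces "iiiaxjrijl".

iiiaxjrijl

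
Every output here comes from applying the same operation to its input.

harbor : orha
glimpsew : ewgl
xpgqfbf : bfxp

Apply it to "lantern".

rnla

Looking at the pairs, the operation is to move the first 2 characters to the end (rotate left by 2), then keep only the last 4 characters.
On "lantern": the first step gives "nternla", and the second then gives "rnla".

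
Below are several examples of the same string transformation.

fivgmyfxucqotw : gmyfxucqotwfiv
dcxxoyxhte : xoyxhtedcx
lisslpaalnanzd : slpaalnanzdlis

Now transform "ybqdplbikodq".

Looking at the pairs, the operation is to move the first 3 characters to the end (rotate left by 3).
Applying that to "ybqdplbikodq" gives "dplbikodqybq".

dplbikodqybq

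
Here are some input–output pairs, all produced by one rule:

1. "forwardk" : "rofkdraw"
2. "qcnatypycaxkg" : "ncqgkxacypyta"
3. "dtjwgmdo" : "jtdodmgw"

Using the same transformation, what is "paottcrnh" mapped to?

What's happening: move the first 3 characters to the end (rotate left by 3), then reverse the string.
Working it through for "paottcrnh": intermediate "ttcrnhpao", final "oaphnrctt".

oaphnrctt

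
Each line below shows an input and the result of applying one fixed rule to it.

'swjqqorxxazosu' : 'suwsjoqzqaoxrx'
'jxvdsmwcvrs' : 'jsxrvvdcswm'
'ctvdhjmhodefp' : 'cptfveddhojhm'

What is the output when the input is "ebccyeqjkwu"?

eubwckcjyqe

The transformation: take characters alternately from the front and the back (1st, last, 2nd, 2nd-last, ...).
So "ebccyeqjkwu" becomes "eubwckcjyqe".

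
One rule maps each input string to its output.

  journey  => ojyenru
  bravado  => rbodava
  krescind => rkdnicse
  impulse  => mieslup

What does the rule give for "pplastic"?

ppcitsal

Looking at the pairs, the operation is to reverse the string, then move the last 2 characters to the front (rotate right by 2).
Starting from "pplastic": after the first operation, "citsalpp"; after the second, "ppcitsal".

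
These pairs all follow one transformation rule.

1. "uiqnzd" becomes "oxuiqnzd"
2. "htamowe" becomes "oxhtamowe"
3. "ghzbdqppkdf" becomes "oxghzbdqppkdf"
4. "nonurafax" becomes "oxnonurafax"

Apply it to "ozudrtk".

oxozudrtk

Looking at the pairs, the operation is to prepend "ox".
"ozudrtk" → "oxozudrtk".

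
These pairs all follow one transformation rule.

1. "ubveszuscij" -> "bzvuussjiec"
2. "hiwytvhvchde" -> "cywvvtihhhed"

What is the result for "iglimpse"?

The pattern: sort the characters into reverse alphabetical order, then move the last character to the front.
For "iglimpse" the result is "espmliig".

espmliig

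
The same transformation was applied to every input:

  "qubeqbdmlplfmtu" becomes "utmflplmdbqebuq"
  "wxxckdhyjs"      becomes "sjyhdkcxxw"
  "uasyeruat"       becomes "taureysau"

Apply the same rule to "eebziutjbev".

Rule — reverse the string.
So "eebziutjbev" becomes "vebjtuizbee".

vebjtuizbee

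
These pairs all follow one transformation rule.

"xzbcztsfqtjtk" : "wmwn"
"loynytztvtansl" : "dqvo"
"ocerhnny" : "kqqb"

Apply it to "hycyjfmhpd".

pksg

In each case the input is transformed by: shift every letter 3 places forward in the alphabet (wrapping around), then keep only the last 4 characters.
Applying both steps to "hycyjfmhpd": "kbfbmipksg", then "pksg".
(Check on "loynytztvtansl": → "orbqbwcwywdqvo" → "dqvo" ✓)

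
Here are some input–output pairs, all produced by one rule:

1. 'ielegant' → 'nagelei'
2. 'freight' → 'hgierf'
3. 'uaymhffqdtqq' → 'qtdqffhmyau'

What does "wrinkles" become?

Looking at the pairs, the operation is to reverse the string, then delete the first character.
"wrinkles" → "selknirw" → "elknirw".

elknirw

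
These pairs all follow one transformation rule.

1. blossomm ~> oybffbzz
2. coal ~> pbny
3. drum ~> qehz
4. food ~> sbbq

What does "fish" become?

svfu

Looking at the pairs, the operation is to shift every letter 13 places forward in the alphabet (wrapping around) — i.e. ROT13.
"fish" → "svfu".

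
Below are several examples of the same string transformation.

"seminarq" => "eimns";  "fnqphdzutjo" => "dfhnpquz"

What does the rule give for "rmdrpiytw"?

dimprr

The pattern: delete the last 3 characters, then sort the characters into alphabetical order.
For "rmdrpiytw", step one produces "rmdrpi"; step two turns that into "dimprr".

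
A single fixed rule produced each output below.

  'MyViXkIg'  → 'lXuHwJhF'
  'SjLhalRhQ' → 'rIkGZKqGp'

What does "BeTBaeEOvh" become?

aDsaZDdnUG

Rule — flip the case of every letter, then shift every letter 1 place backward in the alphabet (wrapping around).
For "BeTBaeEOvh", step one produces "bEtbAEeoVH"; step two turns that into "aDsaZDdnUG".
(Check on "SjLhalRhQ": → "sJlHALrHq" → "rIkGZKqGp" ✓)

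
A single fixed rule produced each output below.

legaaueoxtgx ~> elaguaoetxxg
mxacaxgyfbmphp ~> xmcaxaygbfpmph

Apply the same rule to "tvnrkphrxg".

vtrnpkrhgx

The pattern: swap each adjacent pair of characters (1↔2, 3↔4, ...).
On "tvnrkphrxg" that produces "vtrnpkrhgx".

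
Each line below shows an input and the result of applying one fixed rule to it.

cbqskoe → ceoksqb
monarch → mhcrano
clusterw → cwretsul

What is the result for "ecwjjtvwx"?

Each output is the input with this applied: reverse the string, then move the last character to the front.
For "ecwjjtvwx", step one produces "xwvtjjwce"; step two turns that into "exwvtjjwc".

exwvtjjwc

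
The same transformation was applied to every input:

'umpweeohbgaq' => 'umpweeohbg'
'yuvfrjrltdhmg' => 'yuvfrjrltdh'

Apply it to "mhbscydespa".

mhbscydes

Looking at the pairs, the operation is to delete the last 2 characters.
Doing the same to "mhbscydespa": "mhbscydes".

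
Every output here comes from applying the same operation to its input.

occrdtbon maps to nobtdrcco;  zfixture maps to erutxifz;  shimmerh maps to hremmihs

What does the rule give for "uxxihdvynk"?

knyvdhixxu

In each case the input is transformed by: reverse the string.
Applying that to "uxxihdvynk" gives "knyvdhixxu".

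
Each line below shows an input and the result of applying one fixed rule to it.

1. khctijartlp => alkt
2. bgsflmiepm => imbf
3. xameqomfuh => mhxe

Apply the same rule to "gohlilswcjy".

sjgl

Looking at the pairs, the operation is to keep one character in every 3, starting at position 1 (positions 1st, 4th, 7th, ...), then swap the front and back halves of the string.
Working it through for "gohlilswcjy": intermediate "glsj", final "sjgl".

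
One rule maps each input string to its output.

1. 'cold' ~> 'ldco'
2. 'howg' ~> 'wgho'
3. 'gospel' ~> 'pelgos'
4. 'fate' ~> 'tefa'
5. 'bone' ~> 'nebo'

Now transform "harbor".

Rule — swap the front and back halves of the string.
So "harbor" becomes "borhar".

borhar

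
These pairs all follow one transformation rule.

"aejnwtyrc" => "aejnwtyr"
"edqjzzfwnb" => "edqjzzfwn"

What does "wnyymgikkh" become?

The rule is to delete the last character.
On "wnyymgikkh" that produces "wnyymgikk".

wnyymgikk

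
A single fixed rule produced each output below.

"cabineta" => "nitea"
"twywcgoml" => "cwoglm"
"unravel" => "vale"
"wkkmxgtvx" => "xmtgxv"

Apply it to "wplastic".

The transformation: delete the first 3 characters, then swap each adjacent pair of characters (1↔2, 3↔4, ...).
Applying both steps to "wplastic": "astic", then "saitc".
(Check on "cabineta": → "ineta" → "nitea" ✓)

saitc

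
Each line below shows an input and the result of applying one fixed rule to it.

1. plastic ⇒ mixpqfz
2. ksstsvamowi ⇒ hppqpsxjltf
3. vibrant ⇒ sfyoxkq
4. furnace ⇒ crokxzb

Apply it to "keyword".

The rule is to shift every letter 3 places backward in the alphabet (wrapping around).
So "keyword" becomes "hbvtloa".

hbvtloa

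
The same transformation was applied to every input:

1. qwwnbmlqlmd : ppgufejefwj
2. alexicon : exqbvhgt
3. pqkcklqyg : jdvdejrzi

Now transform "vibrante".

The rule is to shift every letter 7 places backward in the alphabet (wrapping around), then move the first character to the end.
Starting from "vibrante": after the first operation, "obuktgmx"; after the second, "buktgmxo".

buktgmxo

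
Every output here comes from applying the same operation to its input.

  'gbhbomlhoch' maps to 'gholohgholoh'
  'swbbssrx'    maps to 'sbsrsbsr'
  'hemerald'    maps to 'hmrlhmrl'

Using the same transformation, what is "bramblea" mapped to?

babebabe

Looking at the pairs, the operation is to keep every other character starting from the first (positions 1st, 3rd, 5th, ...), then write the whole string twice.
Starting from "bramblea": after the first operation, "babe"; after the second, "babebabe".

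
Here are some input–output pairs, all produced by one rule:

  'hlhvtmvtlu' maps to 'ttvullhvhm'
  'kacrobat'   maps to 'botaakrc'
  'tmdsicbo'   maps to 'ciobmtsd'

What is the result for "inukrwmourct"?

The transformation: swap each adjacent pair of characters (1↔2, 3↔4, ...), then swap the front and back halves of the string.
"inukrwmourct" → "nikuwromrutc" → "omrutcnikuwr".
(Check on "tmdsicbo": → "mtsdciob" → "ciobmtsd" ✓)

omrutcnikuwr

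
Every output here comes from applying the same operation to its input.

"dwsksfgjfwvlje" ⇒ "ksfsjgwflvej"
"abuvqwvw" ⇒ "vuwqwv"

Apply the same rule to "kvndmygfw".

dnymfgw

Rule — delete the first 2 characters, then swap each adjacent pair of characters (1↔2, 3↔4, ...).
Applying both steps to "kvndmygfw": "ndmygfw", then "dnymfgw".
(Check on "abuvqwvw": → "uvqwvw" → "vuwqwv" ✓)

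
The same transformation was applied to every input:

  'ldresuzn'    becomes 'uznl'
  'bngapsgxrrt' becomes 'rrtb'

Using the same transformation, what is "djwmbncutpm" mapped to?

tpmd

Rule — move the last 3 characters to the front (rotate right by 3), then keep only the first 4 characters.
On "djwmbncutpm": the first step gives "tpmdjwmbncu", and the second then gives "tpmd".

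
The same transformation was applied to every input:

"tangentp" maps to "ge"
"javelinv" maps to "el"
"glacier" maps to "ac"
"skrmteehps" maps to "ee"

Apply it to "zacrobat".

ro

The pattern: move the last 3 characters to the front (rotate right by 3), then keep only the last 2 characters.
Applying both steps to "zacrobat": "batzacro", then "ro".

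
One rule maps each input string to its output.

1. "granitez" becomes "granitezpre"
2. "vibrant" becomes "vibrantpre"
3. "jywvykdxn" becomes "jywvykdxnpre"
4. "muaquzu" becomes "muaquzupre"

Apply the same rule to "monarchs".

monarchspre

Each output is the input with this applied: append "pre".
Doing the same to "monarchs": "monarchspre".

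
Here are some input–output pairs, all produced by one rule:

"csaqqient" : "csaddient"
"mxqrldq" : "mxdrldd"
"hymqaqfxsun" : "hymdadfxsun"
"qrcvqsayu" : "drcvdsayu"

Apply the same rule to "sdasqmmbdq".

sdasdmmbdd

Looking at the pairs, the operation is to replace every "q" with "d".
Applying that to "sdasqmmbdq" gives "sdasdmmbdd".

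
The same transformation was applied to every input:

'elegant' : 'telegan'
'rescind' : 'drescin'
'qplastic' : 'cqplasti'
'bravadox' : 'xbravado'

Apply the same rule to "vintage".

evintag

Each output is the input with this applied: move the last character to the front.
Doing the same to "vintage": "evintag".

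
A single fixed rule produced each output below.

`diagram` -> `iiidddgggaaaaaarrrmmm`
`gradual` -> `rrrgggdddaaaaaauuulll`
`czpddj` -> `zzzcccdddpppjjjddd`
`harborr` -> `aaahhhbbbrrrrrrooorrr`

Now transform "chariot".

hhhcccrrraaaoooiiittt

In each case the input is transformed by: swap each adjacent pair of characters (1↔2, 3↔4, ...), then repeat every character 3 times.
For "chariot", step one produces "hcraoit"; step two turns that into "hhhcccrrraaaoooiiittt".
(Check on "gradual": → "rgdaaul" → "rrrgggdddaaaaaauuulll" ✓)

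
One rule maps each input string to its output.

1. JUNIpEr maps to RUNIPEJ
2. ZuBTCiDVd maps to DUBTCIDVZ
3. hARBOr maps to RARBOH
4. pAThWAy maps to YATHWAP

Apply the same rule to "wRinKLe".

The transformation: swap the first and last characters, then convert every letter to uppercase.
For "wRinKLe", step one produces "eRinKLw"; step two turns that into "ERINKLW".
(Check on "pAThWAy": → "yAThWAp" → "YATHWAP" ✓)

ERINKLW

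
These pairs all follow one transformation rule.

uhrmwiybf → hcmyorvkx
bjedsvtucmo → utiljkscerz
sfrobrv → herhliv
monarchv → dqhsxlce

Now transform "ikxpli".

What's happening: move the first 2 characters to the end (rotate left by 2), then shift every letter 10 places backward in the alphabet (wrapping around).
On "ikxpli": the first step gives "xpliik", and the second then gives "nfbyya".

nfbyya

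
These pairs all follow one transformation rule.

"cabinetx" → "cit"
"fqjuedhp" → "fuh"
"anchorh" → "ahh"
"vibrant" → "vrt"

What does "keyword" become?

Looking at the pairs, the operation is to keep one character in every 3, starting at position 1 (positions 1st, 4th, 7th, ...).
Applying that to "keyword" gives "kwd".

kwd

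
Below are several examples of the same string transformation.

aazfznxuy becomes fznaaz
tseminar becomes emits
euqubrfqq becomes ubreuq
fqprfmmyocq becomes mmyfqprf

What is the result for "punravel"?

nrapu

In each case the input is transformed by: delete the last 3 characters, then move the last 3 characters to the front (rotate right by 3).
Doing the same to "punravel": "nrapu".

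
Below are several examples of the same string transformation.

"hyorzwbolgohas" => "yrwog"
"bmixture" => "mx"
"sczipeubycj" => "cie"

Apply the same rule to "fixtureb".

Looking at the pairs, the operation is to keep every other character starting from the second (positions 2nd, 4th, 6th, ...), then delete the last 2 characters.
For "fixtureb", step one produces "itrb"; step two turns that into "it".

it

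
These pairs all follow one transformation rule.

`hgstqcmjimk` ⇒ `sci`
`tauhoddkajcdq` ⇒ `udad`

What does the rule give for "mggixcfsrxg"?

gcr

What's happening: keep one character in every 3, starting at position 3 (positions 3rd, 6th, 9th, ...).
So "mggixcfsrxg" becomes "gcr".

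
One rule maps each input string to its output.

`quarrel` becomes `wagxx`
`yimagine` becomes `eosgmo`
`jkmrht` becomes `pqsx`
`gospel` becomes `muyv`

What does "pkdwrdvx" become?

vqjcxj

In each case the input is transformed by: shift every letter 6 places forward in the alphabet (wrapping around), then delete the last 2 characters.
Applying both steps to "pkdwrdvx": "vqjcxjbd", then "vqjcxj".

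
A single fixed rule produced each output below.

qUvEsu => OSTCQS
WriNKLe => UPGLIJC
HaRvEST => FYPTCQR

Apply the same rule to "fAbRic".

DYZPGA

The pattern: shift every letter 2 places backward in the alphabet (wrapping around), then convert every letter to uppercase.
On "fAbRic": the first step gives "dYzPga", and the second then gives "DYZPGA".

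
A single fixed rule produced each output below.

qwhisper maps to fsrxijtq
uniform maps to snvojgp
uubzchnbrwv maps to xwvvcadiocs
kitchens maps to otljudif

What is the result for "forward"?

segpsxb

The transformation: shift every letter 1 place forward in the alphabet (wrapping around), then move the last 2 characters to the front (rotate right by 2).
For "forward", step one produces "gpsxbse"; step two turns that into "segpsxb".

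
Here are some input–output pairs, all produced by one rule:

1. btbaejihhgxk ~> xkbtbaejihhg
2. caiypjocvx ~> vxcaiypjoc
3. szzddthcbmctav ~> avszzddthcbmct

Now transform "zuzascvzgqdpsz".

The transformation: move the last 2 characters to the front (rotate right by 2).
Applying that to "zuzascvzgqdpsz" gives "szzuzascvzgqdp".

szzuzascvzgqdp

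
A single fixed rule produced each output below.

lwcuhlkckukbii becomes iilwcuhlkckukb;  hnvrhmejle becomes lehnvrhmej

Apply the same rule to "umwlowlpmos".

Looking at the pairs, the operation is to move the last 2 characters to the front (rotate right by 2).
Doing the same to "umwlowlpmos": "osumwlowlpm".

osumwlowlpm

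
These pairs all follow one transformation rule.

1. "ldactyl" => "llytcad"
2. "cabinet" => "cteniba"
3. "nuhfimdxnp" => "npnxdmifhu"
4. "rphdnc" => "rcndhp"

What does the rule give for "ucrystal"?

ulatsyrc

Rule — reverse the string, then move the last character to the front.
"ucrystal" → "latsyrcu" → "ulatsyrc".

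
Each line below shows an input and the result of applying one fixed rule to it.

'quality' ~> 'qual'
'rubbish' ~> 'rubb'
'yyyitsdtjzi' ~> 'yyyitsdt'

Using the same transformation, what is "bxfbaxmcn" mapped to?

bxfbax

Rule — delete the last 3 characters.
For "bxfbaxmcn" the result is "bxfbax".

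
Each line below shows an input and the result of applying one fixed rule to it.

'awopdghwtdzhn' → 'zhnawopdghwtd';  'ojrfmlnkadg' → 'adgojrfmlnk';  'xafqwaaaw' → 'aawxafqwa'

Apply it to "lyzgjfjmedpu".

dpulyzgjfjme

The transformation: move the last 3 characters to the front (rotate right by 3).
For "lyzgjfjmedpu" the result is "dpulyzgjfjme".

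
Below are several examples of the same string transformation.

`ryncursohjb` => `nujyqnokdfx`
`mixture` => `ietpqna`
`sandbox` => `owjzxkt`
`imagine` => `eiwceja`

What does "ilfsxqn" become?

Looking at the pairs, the operation is to shift every letter 4 places backward in the alphabet (wrapping around).
For "ilfsxqn" the result is "ehbotmj".

ehbotmj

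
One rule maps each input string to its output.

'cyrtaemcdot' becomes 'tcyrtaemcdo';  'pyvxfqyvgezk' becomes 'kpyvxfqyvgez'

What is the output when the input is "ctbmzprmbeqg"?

gctbmzprmbeq

Looking at the pairs, the operation is to move the last character to the front.
"ctbmzprmbeqg" → "gctbmzprmbeq".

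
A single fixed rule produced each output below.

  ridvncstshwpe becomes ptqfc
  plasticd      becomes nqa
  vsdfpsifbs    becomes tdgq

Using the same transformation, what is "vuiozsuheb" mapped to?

tmsz

Each output is the input with this applied: shift every letter 2 places backward in the alphabet (wrapping around), then keep one character in every 3, starting at position 1 (positions 1st, 4th, 7th, ...).
On "vuiozsuheb": the first step gives "tsgmxqsfcz", and the second then gives "tmsz".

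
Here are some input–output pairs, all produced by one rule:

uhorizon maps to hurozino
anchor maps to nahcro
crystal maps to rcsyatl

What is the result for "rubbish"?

The rule is to swap each adjacent pair of characters (1↔2, 3↔4, ...).
So "rubbish" becomes "urbbsih".

urbbsih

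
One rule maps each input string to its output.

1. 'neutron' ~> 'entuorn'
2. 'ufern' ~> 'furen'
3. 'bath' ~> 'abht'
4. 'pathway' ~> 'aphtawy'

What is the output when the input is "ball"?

The rule is to swap each adjacent pair of characters (1↔2, 3↔4, ...).
Doing the same to "ball": "abll".

abll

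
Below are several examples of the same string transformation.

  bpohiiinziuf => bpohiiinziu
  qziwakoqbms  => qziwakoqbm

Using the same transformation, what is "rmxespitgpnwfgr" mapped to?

What's happening: delete the last character.
On "rmxespitgpnwfgr" that produces "rmxespitgpnwfg".

rmxespitgpnwfg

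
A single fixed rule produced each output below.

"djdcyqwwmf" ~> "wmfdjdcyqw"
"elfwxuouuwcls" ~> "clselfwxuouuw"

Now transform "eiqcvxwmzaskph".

Rule — move the last 3 characters to the front (rotate right by 3).
"eiqcvxwmzaskph" → "kpheiqcvxwmzas".

kpheiqcvxwmzas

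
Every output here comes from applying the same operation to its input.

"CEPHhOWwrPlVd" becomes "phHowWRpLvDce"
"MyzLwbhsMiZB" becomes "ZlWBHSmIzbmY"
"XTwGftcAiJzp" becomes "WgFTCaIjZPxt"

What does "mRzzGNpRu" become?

ZZgnPrUMr

Each output is the input with this applied: move the first 2 characters to the end (rotate left by 2), then flip the case of every letter.
Starting from "mRzzGNpRu": after the first operation, "zzGNpRumR"; after the second, "ZZgnPrUMr".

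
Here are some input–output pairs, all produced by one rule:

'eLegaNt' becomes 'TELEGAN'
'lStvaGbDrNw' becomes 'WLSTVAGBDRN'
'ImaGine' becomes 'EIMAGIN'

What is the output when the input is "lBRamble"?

ELBRAMBL

The transformation: move the last character to the front, then convert every letter to uppercase.
So "lBRamble" becomes "ELBRAMBL".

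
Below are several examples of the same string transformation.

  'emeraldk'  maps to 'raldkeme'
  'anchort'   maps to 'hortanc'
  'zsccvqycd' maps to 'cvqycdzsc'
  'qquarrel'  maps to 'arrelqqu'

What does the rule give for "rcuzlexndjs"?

The transformation: move the first 3 characters to the end (rotate left by 3).
So "rcuzlexndjs" becomes "zlexndjsrcu".

zlexndjsrcu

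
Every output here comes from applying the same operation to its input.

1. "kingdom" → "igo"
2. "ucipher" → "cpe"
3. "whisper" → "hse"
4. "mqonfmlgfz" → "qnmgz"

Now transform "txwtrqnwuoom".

xtqwom

The transformation: keep every other character starting from the second (positions 2nd, 4th, 6th, ...).
"txwtrqnwuoom" → "xtqwom".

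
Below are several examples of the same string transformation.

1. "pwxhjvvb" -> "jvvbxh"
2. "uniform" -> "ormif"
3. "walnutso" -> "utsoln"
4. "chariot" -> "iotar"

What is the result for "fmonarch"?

Looking at the pairs, the operation is to delete the first 2 characters, then move the first 2 characters to the end (rotate left by 2).
Applying both steps to "fmonarch": "onarch", then "archon".
(Check on "pwxhjvvb": → "xhjvvb" → "jvvbxh" ✓)

archon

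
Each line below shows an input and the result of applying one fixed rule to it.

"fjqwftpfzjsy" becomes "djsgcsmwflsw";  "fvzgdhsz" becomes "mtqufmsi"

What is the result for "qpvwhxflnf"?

ijuksyasdc

Looking at the pairs, the operation is to move the first 2 characters to the end (rotate left by 2), then shift every letter 13 places forward in the alphabet (wrapping around) — i.e. ROT13.
For "qpvwhxflnf", step one produces "vwhxflnfqp"; step two turns that into "ijuksyasdc".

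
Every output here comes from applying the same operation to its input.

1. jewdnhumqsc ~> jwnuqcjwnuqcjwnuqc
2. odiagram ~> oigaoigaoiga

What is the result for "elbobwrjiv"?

ebbriebbriebbri

In each case the input is transformed by: keep every other character starting from the first (positions 1st, 3rd, 5th, ...), then write the whole string 3 times in a row.
"elbobwrjiv" → "ebbriebbriebbri".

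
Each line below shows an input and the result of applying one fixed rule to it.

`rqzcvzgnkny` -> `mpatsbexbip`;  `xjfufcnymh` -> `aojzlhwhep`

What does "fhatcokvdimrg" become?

otihjcveqmxfk

Each output is the input with this applied: shift every letter 2 places forward in the alphabet (wrapping around), then move the last 3 characters to the front (rotate right by 3).
Applying both steps to "fhatcokvdimrg": "hjcveqmxfkoti", then "otihjcveqmxfk".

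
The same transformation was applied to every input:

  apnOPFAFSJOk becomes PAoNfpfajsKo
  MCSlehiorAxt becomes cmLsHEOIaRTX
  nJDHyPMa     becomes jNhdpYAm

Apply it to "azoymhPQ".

ZAYOHMqp

What's happening: flip the case of every letter, then swap each adjacent pair of characters (1↔2, 3↔4, ...).
"azoymhPQ" → "AZOYMHpq" → "ZAYOHMqp".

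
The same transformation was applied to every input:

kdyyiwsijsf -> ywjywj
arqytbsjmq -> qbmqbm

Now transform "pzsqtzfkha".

szhszh

Looking at the pairs, the operation is to keep one character in every 3, starting at position 3 (positions 3rd, 6th, 9th, ...), then write the whole string twice.
Doing the same to "pzsqtzfkha": "szhszh".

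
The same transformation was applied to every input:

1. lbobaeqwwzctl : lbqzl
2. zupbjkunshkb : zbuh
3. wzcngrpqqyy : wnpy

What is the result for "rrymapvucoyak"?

rmvok

Each output is the input with this applied: keep one character in every 3, starting at position 1 (positions 1st, 4th, 7th, ...).
For "rrymapvucoyak" the result is "rmvok".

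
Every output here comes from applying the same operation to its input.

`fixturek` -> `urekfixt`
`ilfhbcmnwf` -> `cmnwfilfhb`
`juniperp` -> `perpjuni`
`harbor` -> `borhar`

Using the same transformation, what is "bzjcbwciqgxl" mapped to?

ciqgxlbzjcbw

In each case the input is transformed by: swap the front and back halves of the string.
"bzjcbwciqgxl" → "ciqgxlbzjcbw".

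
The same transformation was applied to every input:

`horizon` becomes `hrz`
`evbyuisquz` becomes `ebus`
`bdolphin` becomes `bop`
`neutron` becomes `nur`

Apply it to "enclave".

eca

Each output is the input with this applied: delete the last 2 characters, then keep every other character starting from the first (positions 1st, 3rd, 5th, ...).
For "enclave" the result is "eca".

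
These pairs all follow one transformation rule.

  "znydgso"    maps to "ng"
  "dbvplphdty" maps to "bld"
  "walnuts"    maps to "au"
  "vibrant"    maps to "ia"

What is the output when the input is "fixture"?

The transformation: keep one character in every 3, starting at position 2 (positions 2nd, 5th, 8th, ...).
On "fixture" that produces "iu".

iu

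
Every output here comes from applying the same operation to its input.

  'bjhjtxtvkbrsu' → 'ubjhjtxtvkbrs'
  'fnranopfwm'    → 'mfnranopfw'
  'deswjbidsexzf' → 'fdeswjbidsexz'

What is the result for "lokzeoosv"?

vlokzeoos

The rule is to move the last character to the front.
So "lokzeoosv" becomes "vlokzeoos".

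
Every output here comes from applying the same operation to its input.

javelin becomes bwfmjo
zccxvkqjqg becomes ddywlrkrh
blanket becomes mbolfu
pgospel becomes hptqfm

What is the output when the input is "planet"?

The pattern: delete the first character, then shift every letter 1 place forward in the alphabet (wrapping around).
"planet" → "lanet" → "mbofu".

mbofu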